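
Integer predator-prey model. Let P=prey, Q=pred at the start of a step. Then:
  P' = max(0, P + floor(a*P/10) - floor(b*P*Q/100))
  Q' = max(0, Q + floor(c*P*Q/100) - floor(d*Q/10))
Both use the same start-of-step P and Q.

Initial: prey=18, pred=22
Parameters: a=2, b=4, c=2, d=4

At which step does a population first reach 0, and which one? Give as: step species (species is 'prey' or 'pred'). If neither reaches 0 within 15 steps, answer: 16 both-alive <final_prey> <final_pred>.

Step 1: prey: 18+3-15=6; pred: 22+7-8=21
Step 2: prey: 6+1-5=2; pred: 21+2-8=15
Step 3: prey: 2+0-1=1; pred: 15+0-6=9
Step 4: prey: 1+0-0=1; pred: 9+0-3=6
Step 5: prey: 1+0-0=1; pred: 6+0-2=4
Step 6: prey: 1+0-0=1; pred: 4+0-1=3
Step 7: prey: 1+0-0=1; pred: 3+0-1=2
Step 8: prey: 1+0-0=1; pred: 2+0-0=2
Steps 9-15: state stable at prey=1, pred=2 (no change)
No extinction within 15 steps

Answer: 16 both-alive 1 2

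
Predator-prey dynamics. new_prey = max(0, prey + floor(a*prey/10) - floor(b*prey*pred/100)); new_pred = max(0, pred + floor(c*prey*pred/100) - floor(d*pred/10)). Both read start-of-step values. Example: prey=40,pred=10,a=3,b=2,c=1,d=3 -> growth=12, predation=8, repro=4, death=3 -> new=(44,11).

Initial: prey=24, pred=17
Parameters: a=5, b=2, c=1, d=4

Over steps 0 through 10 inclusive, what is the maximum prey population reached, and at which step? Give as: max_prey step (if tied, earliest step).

Step 1: prey: 24+12-8=28; pred: 17+4-6=15
Step 2: prey: 28+14-8=34; pred: 15+4-6=13
Step 3: prey: 34+17-8=43; pred: 13+4-5=12
Step 4: prey: 43+21-10=54; pred: 12+5-4=13
Step 5: prey: 54+27-14=67; pred: 13+7-5=15
Step 6: prey: 67+33-20=80; pred: 15+10-6=19
Step 7: prey: 80+40-30=90; pred: 19+15-7=27
Step 8: prey: 90+45-48=87; pred: 27+24-10=41
Step 9: prey: 87+43-71=59; pred: 41+35-16=60
Step 10: prey: 59+29-70=18; pred: 60+35-24=71
Max prey = 90 at step 7

Answer: 90 7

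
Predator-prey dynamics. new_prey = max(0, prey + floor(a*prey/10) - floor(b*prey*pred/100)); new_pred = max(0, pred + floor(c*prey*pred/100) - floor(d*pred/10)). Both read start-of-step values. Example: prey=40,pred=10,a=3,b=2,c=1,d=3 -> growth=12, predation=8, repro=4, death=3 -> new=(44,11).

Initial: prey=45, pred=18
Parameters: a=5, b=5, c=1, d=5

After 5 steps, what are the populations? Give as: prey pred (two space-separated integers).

Answer: 20 4

Derivation:
Step 1: prey: 45+22-40=27; pred: 18+8-9=17
Step 2: prey: 27+13-22=18; pred: 17+4-8=13
Step 3: prey: 18+9-11=16; pred: 13+2-6=9
Step 4: prey: 16+8-7=17; pred: 9+1-4=6
Step 5: prey: 17+8-5=20; pred: 6+1-3=4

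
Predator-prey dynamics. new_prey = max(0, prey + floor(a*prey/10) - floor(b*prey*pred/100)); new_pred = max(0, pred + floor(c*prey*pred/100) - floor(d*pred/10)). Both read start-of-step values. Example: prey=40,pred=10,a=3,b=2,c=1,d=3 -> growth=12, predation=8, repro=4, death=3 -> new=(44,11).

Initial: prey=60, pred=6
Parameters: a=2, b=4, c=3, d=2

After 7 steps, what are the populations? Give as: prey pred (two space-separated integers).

Answer: 0 29

Derivation:
Step 1: prey: 60+12-14=58; pred: 6+10-1=15
Step 2: prey: 58+11-34=35; pred: 15+26-3=38
Step 3: prey: 35+7-53=0; pred: 38+39-7=70
Step 4: prey: 0+0-0=0; pred: 70+0-14=56
Step 5: prey: 0+0-0=0; pred: 56+0-11=45
Step 6: prey: 0+0-0=0; pred: 45+0-9=36
Step 7: prey: 0+0-0=0; pred: 36+0-7=29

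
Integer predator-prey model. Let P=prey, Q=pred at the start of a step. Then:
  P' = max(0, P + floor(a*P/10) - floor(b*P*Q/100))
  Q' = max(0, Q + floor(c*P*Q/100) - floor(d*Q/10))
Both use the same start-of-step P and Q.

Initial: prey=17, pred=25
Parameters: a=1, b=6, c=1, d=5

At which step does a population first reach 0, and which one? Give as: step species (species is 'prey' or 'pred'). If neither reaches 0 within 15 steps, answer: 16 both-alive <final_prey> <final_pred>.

Answer: 1 prey

Derivation:
Step 1: prey: 17+1-25=0; pred: 25+4-12=17
First extinction: prey at step 1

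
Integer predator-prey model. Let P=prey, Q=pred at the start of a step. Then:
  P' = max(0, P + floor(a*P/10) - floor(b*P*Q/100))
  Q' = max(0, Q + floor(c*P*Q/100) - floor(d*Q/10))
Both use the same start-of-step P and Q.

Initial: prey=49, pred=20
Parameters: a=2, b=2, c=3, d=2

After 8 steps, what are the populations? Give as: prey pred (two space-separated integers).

Step 1: prey: 49+9-19=39; pred: 20+29-4=45
Step 2: prey: 39+7-35=11; pred: 45+52-9=88
Step 3: prey: 11+2-19=0; pred: 88+29-17=100
Step 4: prey: 0+0-0=0; pred: 100+0-20=80
Step 5: prey: 0+0-0=0; pred: 80+0-16=64
Step 6: prey: 0+0-0=0; pred: 64+0-12=52
Step 7: prey: 0+0-0=0; pred: 52+0-10=42
Step 8: prey: 0+0-0=0; pred: 42+0-8=34

Answer: 0 34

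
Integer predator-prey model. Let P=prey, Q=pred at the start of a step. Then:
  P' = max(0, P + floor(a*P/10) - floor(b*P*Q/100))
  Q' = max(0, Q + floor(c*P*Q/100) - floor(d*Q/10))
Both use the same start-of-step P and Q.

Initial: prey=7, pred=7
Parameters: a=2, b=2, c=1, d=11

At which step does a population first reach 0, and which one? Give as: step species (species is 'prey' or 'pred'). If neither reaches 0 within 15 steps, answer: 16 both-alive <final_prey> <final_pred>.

Step 1: prey: 7+1-0=8; pred: 7+0-7=0
First extinction: pred at step 1

Answer: 1 pred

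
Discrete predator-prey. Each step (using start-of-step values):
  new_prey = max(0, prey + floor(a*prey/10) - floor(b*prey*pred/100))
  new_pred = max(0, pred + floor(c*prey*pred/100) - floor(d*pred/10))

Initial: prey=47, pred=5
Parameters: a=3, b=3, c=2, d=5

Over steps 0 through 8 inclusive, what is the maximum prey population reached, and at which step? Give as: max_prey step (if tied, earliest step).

Answer: 59 2

Derivation:
Step 1: prey: 47+14-7=54; pred: 5+4-2=7
Step 2: prey: 54+16-11=59; pred: 7+7-3=11
Step 3: prey: 59+17-19=57; pred: 11+12-5=18
Step 4: prey: 57+17-30=44; pred: 18+20-9=29
Step 5: prey: 44+13-38=19; pred: 29+25-14=40
Step 6: prey: 19+5-22=2; pred: 40+15-20=35
Step 7: prey: 2+0-2=0; pred: 35+1-17=19
Step 8: prey: 0+0-0=0; pred: 19+0-9=10
Max prey = 59 at step 2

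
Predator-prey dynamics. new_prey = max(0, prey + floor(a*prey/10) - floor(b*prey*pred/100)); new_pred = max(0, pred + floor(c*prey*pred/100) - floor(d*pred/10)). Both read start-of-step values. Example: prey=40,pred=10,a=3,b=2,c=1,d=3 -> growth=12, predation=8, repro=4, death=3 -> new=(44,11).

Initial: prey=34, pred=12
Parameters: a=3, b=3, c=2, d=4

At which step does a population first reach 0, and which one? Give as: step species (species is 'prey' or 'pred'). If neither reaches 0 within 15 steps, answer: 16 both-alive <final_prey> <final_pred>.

Step 1: prey: 34+10-12=32; pred: 12+8-4=16
Step 2: prey: 32+9-15=26; pred: 16+10-6=20
Step 3: prey: 26+7-15=18; pred: 20+10-8=22
Step 4: prey: 18+5-11=12; pred: 22+7-8=21
Step 5: prey: 12+3-7=8; pred: 21+5-8=18
Step 6: prey: 8+2-4=6; pred: 18+2-7=13
Step 7: prey: 6+1-2=5; pred: 13+1-5=9
Step 8: prey: 5+1-1=5; pred: 9+0-3=6
Step 9: prey: 5+1-0=6; pred: 6+0-2=4
Step 10: prey: 6+1-0=7; pred: 4+0-1=3
Step 11: prey: 7+2-0=9; pred: 3+0-1=2
Step 12: prey: 9+2-0=11; pred: 2+0-0=2
Step 13: prey: 11+3-0=14; pred: 2+0-0=2
Step 14: prey: 14+4-0=18; pred: 2+0-0=2
Step 15: prey: 18+5-1=22; pred: 2+0-0=2
No extinction within 15 steps

Answer: 16 both-alive 22 2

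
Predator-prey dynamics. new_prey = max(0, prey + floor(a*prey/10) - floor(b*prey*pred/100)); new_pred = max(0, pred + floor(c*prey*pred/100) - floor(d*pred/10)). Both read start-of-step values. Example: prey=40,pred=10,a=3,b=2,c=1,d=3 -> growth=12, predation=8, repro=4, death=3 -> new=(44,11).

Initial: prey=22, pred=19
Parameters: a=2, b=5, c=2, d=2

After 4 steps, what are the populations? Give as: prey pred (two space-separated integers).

Step 1: prey: 22+4-20=6; pred: 19+8-3=24
Step 2: prey: 6+1-7=0; pred: 24+2-4=22
Step 3: prey: 0+0-0=0; pred: 22+0-4=18
Step 4: prey: 0+0-0=0; pred: 18+0-3=15

Answer: 0 15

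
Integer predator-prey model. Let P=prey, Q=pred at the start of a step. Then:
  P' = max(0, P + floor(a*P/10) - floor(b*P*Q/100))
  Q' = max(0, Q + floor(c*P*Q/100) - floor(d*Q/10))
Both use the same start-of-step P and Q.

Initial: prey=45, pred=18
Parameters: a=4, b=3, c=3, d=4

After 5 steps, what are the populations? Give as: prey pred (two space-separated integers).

Step 1: prey: 45+18-24=39; pred: 18+24-7=35
Step 2: prey: 39+15-40=14; pred: 35+40-14=61
Step 3: prey: 14+5-25=0; pred: 61+25-24=62
Step 4: prey: 0+0-0=0; pred: 62+0-24=38
Step 5: prey: 0+0-0=0; pred: 38+0-15=23

Answer: 0 23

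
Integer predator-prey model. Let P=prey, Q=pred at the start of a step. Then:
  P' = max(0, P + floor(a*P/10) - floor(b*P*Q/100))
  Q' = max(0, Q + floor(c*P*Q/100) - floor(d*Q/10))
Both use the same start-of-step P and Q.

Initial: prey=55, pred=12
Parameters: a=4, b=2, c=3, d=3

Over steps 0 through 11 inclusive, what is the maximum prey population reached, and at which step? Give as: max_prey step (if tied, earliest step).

Step 1: prey: 55+22-13=64; pred: 12+19-3=28
Step 2: prey: 64+25-35=54; pred: 28+53-8=73
Step 3: prey: 54+21-78=0; pred: 73+118-21=170
Step 4: prey: 0+0-0=0; pred: 170+0-51=119
Step 5: prey: 0+0-0=0; pred: 119+0-35=84
Step 6: prey: 0+0-0=0; pred: 84+0-25=59
Step 7: prey: 0+0-0=0; pred: 59+0-17=42
Step 8: prey: 0+0-0=0; pred: 42+0-12=30
Step 9: prey: 0+0-0=0; pred: 30+0-9=21
Step 10: prey: 0+0-0=0; pred: 21+0-6=15
Step 11: prey: 0+0-0=0; pred: 15+0-4=11
Max prey = 64 at step 1

Answer: 64 1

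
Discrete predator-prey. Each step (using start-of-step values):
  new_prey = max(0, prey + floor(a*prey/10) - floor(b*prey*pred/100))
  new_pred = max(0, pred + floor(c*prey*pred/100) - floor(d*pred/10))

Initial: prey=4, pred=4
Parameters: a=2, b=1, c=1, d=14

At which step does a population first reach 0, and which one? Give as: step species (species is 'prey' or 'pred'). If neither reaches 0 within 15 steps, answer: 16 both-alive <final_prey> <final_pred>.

Step 1: prey: 4+0-0=4; pred: 4+0-5=0
First extinction: pred at step 1

Answer: 1 pred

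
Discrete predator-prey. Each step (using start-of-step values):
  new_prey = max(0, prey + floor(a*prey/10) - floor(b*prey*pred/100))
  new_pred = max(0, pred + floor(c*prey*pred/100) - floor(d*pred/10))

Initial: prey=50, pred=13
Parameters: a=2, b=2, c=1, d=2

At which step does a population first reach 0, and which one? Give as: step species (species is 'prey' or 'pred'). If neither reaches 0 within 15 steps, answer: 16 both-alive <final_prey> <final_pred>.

Answer: 16 both-alive 2 6

Derivation:
Step 1: prey: 50+10-13=47; pred: 13+6-2=17
Step 2: prey: 47+9-15=41; pred: 17+7-3=21
Step 3: prey: 41+8-17=32; pred: 21+8-4=25
Step 4: prey: 32+6-16=22; pred: 25+8-5=28
Step 5: prey: 22+4-12=14; pred: 28+6-5=29
Step 6: prey: 14+2-8=8; pred: 29+4-5=28
Step 7: prey: 8+1-4=5; pred: 28+2-5=25
Step 8: prey: 5+1-2=4; pred: 25+1-5=21
Step 9: prey: 4+0-1=3; pred: 21+0-4=17
Step 10: prey: 3+0-1=2; pred: 17+0-3=14
Step 11: prey: 2+0-0=2; pred: 14+0-2=12
Step 12: prey: 2+0-0=2; pred: 12+0-2=10
Step 13: prey: 2+0-0=2; pred: 10+0-2=8
Step 14: prey: 2+0-0=2; pred: 8+0-1=7
Step 15: prey: 2+0-0=2; pred: 7+0-1=6
No extinction within 15 steps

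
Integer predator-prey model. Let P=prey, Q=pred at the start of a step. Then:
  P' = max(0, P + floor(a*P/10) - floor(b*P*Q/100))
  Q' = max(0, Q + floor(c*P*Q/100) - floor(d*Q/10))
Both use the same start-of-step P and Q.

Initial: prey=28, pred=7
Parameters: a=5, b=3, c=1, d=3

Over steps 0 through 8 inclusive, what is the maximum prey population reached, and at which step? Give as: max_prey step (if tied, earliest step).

Answer: 94 6

Derivation:
Step 1: prey: 28+14-5=37; pred: 7+1-2=6
Step 2: prey: 37+18-6=49; pred: 6+2-1=7
Step 3: prey: 49+24-10=63; pred: 7+3-2=8
Step 4: prey: 63+31-15=79; pred: 8+5-2=11
Step 5: prey: 79+39-26=92; pred: 11+8-3=16
Step 6: prey: 92+46-44=94; pred: 16+14-4=26
Step 7: prey: 94+47-73=68; pred: 26+24-7=43
Step 8: prey: 68+34-87=15; pred: 43+29-12=60
Max prey = 94 at step 6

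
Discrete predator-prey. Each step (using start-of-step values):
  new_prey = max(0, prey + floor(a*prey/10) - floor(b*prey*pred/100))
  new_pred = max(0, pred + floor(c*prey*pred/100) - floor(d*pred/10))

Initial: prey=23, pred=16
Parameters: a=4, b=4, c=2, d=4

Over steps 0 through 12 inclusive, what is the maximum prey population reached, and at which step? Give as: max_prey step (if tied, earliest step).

Step 1: prey: 23+9-14=18; pred: 16+7-6=17
Step 2: prey: 18+7-12=13; pred: 17+6-6=17
Step 3: prey: 13+5-8=10; pred: 17+4-6=15
Step 4: prey: 10+4-6=8; pred: 15+3-6=12
Step 5: prey: 8+3-3=8; pred: 12+1-4=9
Step 6: prey: 8+3-2=9; pred: 9+1-3=7
Step 7: prey: 9+3-2=10; pred: 7+1-2=6
Step 8: prey: 10+4-2=12; pred: 6+1-2=5
Step 9: prey: 12+4-2=14; pred: 5+1-2=4
Step 10: prey: 14+5-2=17; pred: 4+1-1=4
Step 11: prey: 17+6-2=21; pred: 4+1-1=4
Step 12: prey: 21+8-3=26; pred: 4+1-1=4
Max prey = 26 at step 12

Answer: 26 12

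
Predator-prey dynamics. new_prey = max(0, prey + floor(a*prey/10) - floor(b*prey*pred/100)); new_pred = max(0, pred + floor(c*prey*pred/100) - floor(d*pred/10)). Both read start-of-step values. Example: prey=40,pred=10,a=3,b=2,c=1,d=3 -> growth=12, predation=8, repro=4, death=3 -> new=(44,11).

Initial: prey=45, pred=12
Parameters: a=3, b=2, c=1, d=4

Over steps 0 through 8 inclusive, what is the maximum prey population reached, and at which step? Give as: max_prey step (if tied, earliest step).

Step 1: prey: 45+13-10=48; pred: 12+5-4=13
Step 2: prey: 48+14-12=50; pred: 13+6-5=14
Step 3: prey: 50+15-14=51; pred: 14+7-5=16
Step 4: prey: 51+15-16=50; pred: 16+8-6=18
Step 5: prey: 50+15-18=47; pred: 18+9-7=20
Step 6: prey: 47+14-18=43; pred: 20+9-8=21
Step 7: prey: 43+12-18=37; pred: 21+9-8=22
Step 8: prey: 37+11-16=32; pred: 22+8-8=22
Max prey = 51 at step 3

Answer: 51 3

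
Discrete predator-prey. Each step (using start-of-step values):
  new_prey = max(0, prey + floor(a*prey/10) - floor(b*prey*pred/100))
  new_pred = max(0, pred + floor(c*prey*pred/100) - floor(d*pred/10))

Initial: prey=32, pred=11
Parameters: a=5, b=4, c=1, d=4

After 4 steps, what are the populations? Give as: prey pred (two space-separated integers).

Step 1: prey: 32+16-14=34; pred: 11+3-4=10
Step 2: prey: 34+17-13=38; pred: 10+3-4=9
Step 3: prey: 38+19-13=44; pred: 9+3-3=9
Step 4: prey: 44+22-15=51; pred: 9+3-3=9

Answer: 51 9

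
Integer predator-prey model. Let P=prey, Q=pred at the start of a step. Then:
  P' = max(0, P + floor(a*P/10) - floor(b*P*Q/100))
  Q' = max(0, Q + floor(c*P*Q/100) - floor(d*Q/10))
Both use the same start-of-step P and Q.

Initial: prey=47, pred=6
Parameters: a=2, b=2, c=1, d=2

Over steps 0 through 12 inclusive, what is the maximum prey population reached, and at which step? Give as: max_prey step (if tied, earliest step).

Answer: 55 3

Derivation:
Step 1: prey: 47+9-5=51; pred: 6+2-1=7
Step 2: prey: 51+10-7=54; pred: 7+3-1=9
Step 3: prey: 54+10-9=55; pred: 9+4-1=12
Step 4: prey: 55+11-13=53; pred: 12+6-2=16
Step 5: prey: 53+10-16=47; pred: 16+8-3=21
Step 6: prey: 47+9-19=37; pred: 21+9-4=26
Step 7: prey: 37+7-19=25; pred: 26+9-5=30
Step 8: prey: 25+5-15=15; pred: 30+7-6=31
Step 9: prey: 15+3-9=9; pred: 31+4-6=29
Step 10: prey: 9+1-5=5; pred: 29+2-5=26
Step 11: prey: 5+1-2=4; pred: 26+1-5=22
Step 12: prey: 4+0-1=3; pred: 22+0-4=18
Max prey = 55 at step 3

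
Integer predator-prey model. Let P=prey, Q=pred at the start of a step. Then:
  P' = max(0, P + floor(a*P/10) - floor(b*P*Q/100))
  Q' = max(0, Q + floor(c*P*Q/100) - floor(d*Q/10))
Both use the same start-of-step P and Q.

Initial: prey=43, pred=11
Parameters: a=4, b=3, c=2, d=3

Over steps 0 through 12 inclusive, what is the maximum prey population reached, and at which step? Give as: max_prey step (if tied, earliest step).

Step 1: prey: 43+17-14=46; pred: 11+9-3=17
Step 2: prey: 46+18-23=41; pred: 17+15-5=27
Step 3: prey: 41+16-33=24; pred: 27+22-8=41
Step 4: prey: 24+9-29=4; pred: 41+19-12=48
Step 5: prey: 4+1-5=0; pred: 48+3-14=37
Step 6: prey: 0+0-0=0; pred: 37+0-11=26
Step 7: prey: 0+0-0=0; pred: 26+0-7=19
Step 8: prey: 0+0-0=0; pred: 19+0-5=14
Step 9: prey: 0+0-0=0; pred: 14+0-4=10
Step 10: prey: 0+0-0=0; pred: 10+0-3=7
Step 11: prey: 0+0-0=0; pred: 7+0-2=5
Step 12: prey: 0+0-0=0; pred: 5+0-1=4
Max prey = 46 at step 1

Answer: 46 1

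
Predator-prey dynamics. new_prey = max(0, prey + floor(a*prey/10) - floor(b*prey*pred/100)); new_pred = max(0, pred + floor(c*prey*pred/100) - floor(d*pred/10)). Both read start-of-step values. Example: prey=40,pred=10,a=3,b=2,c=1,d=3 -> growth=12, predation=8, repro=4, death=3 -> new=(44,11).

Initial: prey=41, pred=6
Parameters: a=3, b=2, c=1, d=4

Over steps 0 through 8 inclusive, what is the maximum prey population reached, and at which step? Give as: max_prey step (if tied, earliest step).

Step 1: prey: 41+12-4=49; pred: 6+2-2=6
Step 2: prey: 49+14-5=58; pred: 6+2-2=6
Step 3: prey: 58+17-6=69; pred: 6+3-2=7
Step 4: prey: 69+20-9=80; pred: 7+4-2=9
Step 5: prey: 80+24-14=90; pred: 9+7-3=13
Step 6: prey: 90+27-23=94; pred: 13+11-5=19
Step 7: prey: 94+28-35=87; pred: 19+17-7=29
Step 8: prey: 87+26-50=63; pred: 29+25-11=43
Max prey = 94 at step 6

Answer: 94 6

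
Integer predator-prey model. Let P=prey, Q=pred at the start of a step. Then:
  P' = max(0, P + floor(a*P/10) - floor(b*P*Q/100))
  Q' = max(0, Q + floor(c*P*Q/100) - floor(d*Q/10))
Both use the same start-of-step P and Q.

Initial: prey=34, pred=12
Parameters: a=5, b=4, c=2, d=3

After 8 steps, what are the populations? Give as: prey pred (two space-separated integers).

Step 1: prey: 34+17-16=35; pred: 12+8-3=17
Step 2: prey: 35+17-23=29; pred: 17+11-5=23
Step 3: prey: 29+14-26=17; pred: 23+13-6=30
Step 4: prey: 17+8-20=5; pred: 30+10-9=31
Step 5: prey: 5+2-6=1; pred: 31+3-9=25
Step 6: prey: 1+0-1=0; pred: 25+0-7=18
Step 7: prey: 0+0-0=0; pred: 18+0-5=13
Step 8: prey: 0+0-0=0; pred: 13+0-3=10

Answer: 0 10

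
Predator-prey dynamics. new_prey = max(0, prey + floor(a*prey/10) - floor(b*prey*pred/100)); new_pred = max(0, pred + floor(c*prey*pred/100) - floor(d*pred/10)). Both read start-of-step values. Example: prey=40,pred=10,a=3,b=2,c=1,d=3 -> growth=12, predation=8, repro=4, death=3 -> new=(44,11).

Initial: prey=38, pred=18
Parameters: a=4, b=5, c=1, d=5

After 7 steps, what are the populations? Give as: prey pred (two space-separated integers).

Step 1: prey: 38+15-34=19; pred: 18+6-9=15
Step 2: prey: 19+7-14=12; pred: 15+2-7=10
Step 3: prey: 12+4-6=10; pred: 10+1-5=6
Step 4: prey: 10+4-3=11; pred: 6+0-3=3
Step 5: prey: 11+4-1=14; pred: 3+0-1=2
Step 6: prey: 14+5-1=18; pred: 2+0-1=1
Step 7: prey: 18+7-0=25; pred: 1+0-0=1

Answer: 25 1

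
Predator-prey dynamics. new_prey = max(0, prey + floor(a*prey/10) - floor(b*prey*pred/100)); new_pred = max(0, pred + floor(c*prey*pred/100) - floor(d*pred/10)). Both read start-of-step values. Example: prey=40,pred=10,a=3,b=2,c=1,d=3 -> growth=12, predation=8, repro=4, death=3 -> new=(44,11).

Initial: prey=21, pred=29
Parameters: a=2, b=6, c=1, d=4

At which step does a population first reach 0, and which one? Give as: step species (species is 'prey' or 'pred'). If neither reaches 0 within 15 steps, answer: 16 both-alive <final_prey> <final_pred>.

Answer: 1 prey

Derivation:
Step 1: prey: 21+4-36=0; pred: 29+6-11=24
First extinction: prey at step 1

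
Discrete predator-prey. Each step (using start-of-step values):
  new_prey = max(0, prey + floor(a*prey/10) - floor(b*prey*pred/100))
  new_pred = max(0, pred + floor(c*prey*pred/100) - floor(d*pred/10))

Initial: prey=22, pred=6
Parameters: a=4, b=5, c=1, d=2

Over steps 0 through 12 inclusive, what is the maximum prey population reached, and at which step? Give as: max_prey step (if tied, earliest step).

Step 1: prey: 22+8-6=24; pred: 6+1-1=6
Step 2: prey: 24+9-7=26; pred: 6+1-1=6
Step 3: prey: 26+10-7=29; pred: 6+1-1=6
Step 4: prey: 29+11-8=32; pred: 6+1-1=6
Step 5: prey: 32+12-9=35; pred: 6+1-1=6
Step 6: prey: 35+14-10=39; pred: 6+2-1=7
Step 7: prey: 39+15-13=41; pred: 7+2-1=8
Step 8: prey: 41+16-16=41; pred: 8+3-1=10
Step 9: prey: 41+16-20=37; pred: 10+4-2=12
Step 10: prey: 37+14-22=29; pred: 12+4-2=14
Step 11: prey: 29+11-20=20; pred: 14+4-2=16
Step 12: prey: 20+8-16=12; pred: 16+3-3=16
Max prey = 41 at step 7

Answer: 41 7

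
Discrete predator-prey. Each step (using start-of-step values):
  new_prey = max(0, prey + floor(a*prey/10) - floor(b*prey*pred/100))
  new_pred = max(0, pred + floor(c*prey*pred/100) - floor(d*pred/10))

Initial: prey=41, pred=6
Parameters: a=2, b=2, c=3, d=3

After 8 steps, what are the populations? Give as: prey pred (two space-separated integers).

Step 1: prey: 41+8-4=45; pred: 6+7-1=12
Step 2: prey: 45+9-10=44; pred: 12+16-3=25
Step 3: prey: 44+8-22=30; pred: 25+33-7=51
Step 4: prey: 30+6-30=6; pred: 51+45-15=81
Step 5: prey: 6+1-9=0; pred: 81+14-24=71
Step 6: prey: 0+0-0=0; pred: 71+0-21=50
Step 7: prey: 0+0-0=0; pred: 50+0-15=35
Step 8: prey: 0+0-0=0; pred: 35+0-10=25

Answer: 0 25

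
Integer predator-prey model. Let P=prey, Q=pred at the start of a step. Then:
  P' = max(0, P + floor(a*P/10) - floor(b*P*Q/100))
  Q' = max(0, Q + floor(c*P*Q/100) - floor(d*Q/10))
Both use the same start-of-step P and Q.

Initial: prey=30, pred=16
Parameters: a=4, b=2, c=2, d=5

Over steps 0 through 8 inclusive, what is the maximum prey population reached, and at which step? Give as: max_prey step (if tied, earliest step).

Answer: 35 2

Derivation:
Step 1: prey: 30+12-9=33; pred: 16+9-8=17
Step 2: prey: 33+13-11=35; pred: 17+11-8=20
Step 3: prey: 35+14-14=35; pred: 20+14-10=24
Step 4: prey: 35+14-16=33; pred: 24+16-12=28
Step 5: prey: 33+13-18=28; pred: 28+18-14=32
Step 6: prey: 28+11-17=22; pred: 32+17-16=33
Step 7: prey: 22+8-14=16; pred: 33+14-16=31
Step 8: prey: 16+6-9=13; pred: 31+9-15=25
Max prey = 35 at step 2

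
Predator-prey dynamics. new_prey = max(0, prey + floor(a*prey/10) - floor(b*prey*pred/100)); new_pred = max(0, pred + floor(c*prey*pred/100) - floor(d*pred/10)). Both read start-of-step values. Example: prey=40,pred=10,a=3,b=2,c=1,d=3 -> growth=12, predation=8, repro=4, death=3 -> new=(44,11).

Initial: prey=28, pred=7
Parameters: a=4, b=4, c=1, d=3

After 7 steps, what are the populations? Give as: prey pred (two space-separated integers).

Step 1: prey: 28+11-7=32; pred: 7+1-2=6
Step 2: prey: 32+12-7=37; pred: 6+1-1=6
Step 3: prey: 37+14-8=43; pred: 6+2-1=7
Step 4: prey: 43+17-12=48; pred: 7+3-2=8
Step 5: prey: 48+19-15=52; pred: 8+3-2=9
Step 6: prey: 52+20-18=54; pred: 9+4-2=11
Step 7: prey: 54+21-23=52; pred: 11+5-3=13

Answer: 52 13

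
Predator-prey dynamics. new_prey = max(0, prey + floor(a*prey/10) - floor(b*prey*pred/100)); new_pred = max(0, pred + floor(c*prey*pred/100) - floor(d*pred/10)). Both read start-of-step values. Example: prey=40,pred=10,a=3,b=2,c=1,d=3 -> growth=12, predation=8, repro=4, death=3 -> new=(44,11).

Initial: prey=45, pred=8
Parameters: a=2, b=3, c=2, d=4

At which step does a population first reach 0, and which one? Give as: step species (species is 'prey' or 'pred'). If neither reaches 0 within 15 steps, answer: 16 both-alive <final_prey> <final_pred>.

Step 1: prey: 45+9-10=44; pred: 8+7-3=12
Step 2: prey: 44+8-15=37; pred: 12+10-4=18
Step 3: prey: 37+7-19=25; pred: 18+13-7=24
Step 4: prey: 25+5-18=12; pred: 24+12-9=27
Step 5: prey: 12+2-9=5; pred: 27+6-10=23
Step 6: prey: 5+1-3=3; pred: 23+2-9=16
Step 7: prey: 3+0-1=2; pred: 16+0-6=10
Step 8: prey: 2+0-0=2; pred: 10+0-4=6
Step 9: prey: 2+0-0=2; pred: 6+0-2=4
Step 10: prey: 2+0-0=2; pred: 4+0-1=3
Step 11: prey: 2+0-0=2; pred: 3+0-1=2
Step 12: prey: 2+0-0=2; pred: 2+0-0=2
Steps 13-15: state stable at prey=2, pred=2 (no change)
No extinction within 15 steps

Answer: 16 both-alive 2 2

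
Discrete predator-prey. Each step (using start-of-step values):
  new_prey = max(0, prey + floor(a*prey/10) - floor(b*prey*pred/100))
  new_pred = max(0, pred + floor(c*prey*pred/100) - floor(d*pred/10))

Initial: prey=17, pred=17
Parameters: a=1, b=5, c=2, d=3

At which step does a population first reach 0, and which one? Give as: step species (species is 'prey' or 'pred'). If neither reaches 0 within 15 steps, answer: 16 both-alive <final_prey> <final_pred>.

Step 1: prey: 17+1-14=4; pred: 17+5-5=17
Step 2: prey: 4+0-3=1; pred: 17+1-5=13
Step 3: prey: 1+0-0=1; pred: 13+0-3=10
Step 4: prey: 1+0-0=1; pred: 10+0-3=7
Step 5: prey: 1+0-0=1; pred: 7+0-2=5
Step 6: prey: 1+0-0=1; pred: 5+0-1=4
Step 7: prey: 1+0-0=1; pred: 4+0-1=3
Step 8: prey: 1+0-0=1; pred: 3+0-0=3
Steps 9-15: state stable at prey=1, pred=3 (no change)
No extinction within 15 steps

Answer: 16 both-alive 1 3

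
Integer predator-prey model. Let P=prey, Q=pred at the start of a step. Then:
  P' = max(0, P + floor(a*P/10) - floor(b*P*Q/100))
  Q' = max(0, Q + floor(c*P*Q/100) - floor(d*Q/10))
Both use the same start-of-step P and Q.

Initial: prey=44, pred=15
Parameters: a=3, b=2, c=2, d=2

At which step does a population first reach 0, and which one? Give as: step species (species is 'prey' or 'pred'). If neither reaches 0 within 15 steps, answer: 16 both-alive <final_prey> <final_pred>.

Answer: 4 prey

Derivation:
Step 1: prey: 44+13-13=44; pred: 15+13-3=25
Step 2: prey: 44+13-22=35; pred: 25+22-5=42
Step 3: prey: 35+10-29=16; pred: 42+29-8=63
Step 4: prey: 16+4-20=0; pred: 63+20-12=71
First extinction: prey at step 4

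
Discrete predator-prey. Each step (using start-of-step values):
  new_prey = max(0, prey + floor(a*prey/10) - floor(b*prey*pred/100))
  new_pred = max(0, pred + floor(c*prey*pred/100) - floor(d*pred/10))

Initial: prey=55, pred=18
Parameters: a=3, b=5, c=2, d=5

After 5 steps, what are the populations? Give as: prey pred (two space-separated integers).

Step 1: prey: 55+16-49=22; pred: 18+19-9=28
Step 2: prey: 22+6-30=0; pred: 28+12-14=26
Step 3: prey: 0+0-0=0; pred: 26+0-13=13
Step 4: prey: 0+0-0=0; pred: 13+0-6=7
Step 5: prey: 0+0-0=0; pred: 7+0-3=4

Answer: 0 4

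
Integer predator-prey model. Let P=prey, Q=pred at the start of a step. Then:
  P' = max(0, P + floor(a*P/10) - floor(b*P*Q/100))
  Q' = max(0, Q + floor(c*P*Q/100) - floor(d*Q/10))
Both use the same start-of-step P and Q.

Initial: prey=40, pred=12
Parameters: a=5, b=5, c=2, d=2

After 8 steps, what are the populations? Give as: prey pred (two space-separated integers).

Step 1: prey: 40+20-24=36; pred: 12+9-2=19
Step 2: prey: 36+18-34=20; pred: 19+13-3=29
Step 3: prey: 20+10-29=1; pred: 29+11-5=35
Step 4: prey: 1+0-1=0; pred: 35+0-7=28
Step 5: prey: 0+0-0=0; pred: 28+0-5=23
Step 6: prey: 0+0-0=0; pred: 23+0-4=19
Step 7: prey: 0+0-0=0; pred: 19+0-3=16
Step 8: prey: 0+0-0=0; pred: 16+0-3=13

Answer: 0 13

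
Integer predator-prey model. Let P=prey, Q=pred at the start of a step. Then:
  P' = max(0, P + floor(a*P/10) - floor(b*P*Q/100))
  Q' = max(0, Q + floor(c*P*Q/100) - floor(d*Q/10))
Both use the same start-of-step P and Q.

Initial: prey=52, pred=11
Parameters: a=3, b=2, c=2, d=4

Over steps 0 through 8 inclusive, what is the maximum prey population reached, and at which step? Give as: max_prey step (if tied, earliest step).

Answer: 56 1

Derivation:
Step 1: prey: 52+15-11=56; pred: 11+11-4=18
Step 2: prey: 56+16-20=52; pred: 18+20-7=31
Step 3: prey: 52+15-32=35; pred: 31+32-12=51
Step 4: prey: 35+10-35=10; pred: 51+35-20=66
Step 5: prey: 10+3-13=0; pred: 66+13-26=53
Step 6: prey: 0+0-0=0; pred: 53+0-21=32
Step 7: prey: 0+0-0=0; pred: 32+0-12=20
Step 8: prey: 0+0-0=0; pred: 20+0-8=12
Max prey = 56 at step 1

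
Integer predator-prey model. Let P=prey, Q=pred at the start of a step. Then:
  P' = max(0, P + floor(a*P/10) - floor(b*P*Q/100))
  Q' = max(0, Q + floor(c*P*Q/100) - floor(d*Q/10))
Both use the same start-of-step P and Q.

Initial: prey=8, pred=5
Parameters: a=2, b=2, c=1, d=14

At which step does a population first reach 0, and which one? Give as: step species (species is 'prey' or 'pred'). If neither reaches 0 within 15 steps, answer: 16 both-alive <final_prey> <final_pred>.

Step 1: prey: 8+1-0=9; pred: 5+0-7=0
First extinction: pred at step 1

Answer: 1 pred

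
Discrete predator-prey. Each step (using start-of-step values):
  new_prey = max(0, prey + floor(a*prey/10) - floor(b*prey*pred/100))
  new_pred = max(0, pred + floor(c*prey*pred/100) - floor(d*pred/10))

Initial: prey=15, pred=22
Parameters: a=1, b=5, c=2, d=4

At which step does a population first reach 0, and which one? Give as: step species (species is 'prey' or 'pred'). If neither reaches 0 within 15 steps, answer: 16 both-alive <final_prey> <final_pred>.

Answer: 1 prey

Derivation:
Step 1: prey: 15+1-16=0; pred: 22+6-8=20
First extinction: prey at step 1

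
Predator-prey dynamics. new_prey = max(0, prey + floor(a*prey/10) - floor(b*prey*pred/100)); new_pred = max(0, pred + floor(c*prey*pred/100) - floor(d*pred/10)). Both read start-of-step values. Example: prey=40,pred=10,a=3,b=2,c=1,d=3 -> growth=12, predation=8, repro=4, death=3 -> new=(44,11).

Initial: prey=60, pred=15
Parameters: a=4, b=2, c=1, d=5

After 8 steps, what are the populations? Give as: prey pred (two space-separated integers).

Step 1: prey: 60+24-18=66; pred: 15+9-7=17
Step 2: prey: 66+26-22=70; pred: 17+11-8=20
Step 3: prey: 70+28-28=70; pred: 20+14-10=24
Step 4: prey: 70+28-33=65; pred: 24+16-12=28
Step 5: prey: 65+26-36=55; pred: 28+18-14=32
Step 6: prey: 55+22-35=42; pred: 32+17-16=33
Step 7: prey: 42+16-27=31; pred: 33+13-16=30
Step 8: prey: 31+12-18=25; pred: 30+9-15=24

Answer: 25 24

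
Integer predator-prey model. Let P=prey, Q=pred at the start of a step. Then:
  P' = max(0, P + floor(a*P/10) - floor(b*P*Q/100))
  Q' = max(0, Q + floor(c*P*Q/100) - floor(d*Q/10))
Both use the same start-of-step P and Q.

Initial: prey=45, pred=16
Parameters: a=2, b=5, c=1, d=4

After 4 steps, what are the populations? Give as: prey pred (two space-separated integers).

Step 1: prey: 45+9-36=18; pred: 16+7-6=17
Step 2: prey: 18+3-15=6; pred: 17+3-6=14
Step 3: prey: 6+1-4=3; pred: 14+0-5=9
Step 4: prey: 3+0-1=2; pred: 9+0-3=6

Answer: 2 6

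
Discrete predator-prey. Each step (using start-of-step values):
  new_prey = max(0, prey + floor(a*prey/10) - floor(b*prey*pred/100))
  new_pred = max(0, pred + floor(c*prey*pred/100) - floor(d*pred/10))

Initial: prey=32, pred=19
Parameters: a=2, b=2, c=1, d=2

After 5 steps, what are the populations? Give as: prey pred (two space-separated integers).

Answer: 9 20

Derivation:
Step 1: prey: 32+6-12=26; pred: 19+6-3=22
Step 2: prey: 26+5-11=20; pred: 22+5-4=23
Step 3: prey: 20+4-9=15; pred: 23+4-4=23
Step 4: prey: 15+3-6=12; pred: 23+3-4=22
Step 5: prey: 12+2-5=9; pred: 22+2-4=20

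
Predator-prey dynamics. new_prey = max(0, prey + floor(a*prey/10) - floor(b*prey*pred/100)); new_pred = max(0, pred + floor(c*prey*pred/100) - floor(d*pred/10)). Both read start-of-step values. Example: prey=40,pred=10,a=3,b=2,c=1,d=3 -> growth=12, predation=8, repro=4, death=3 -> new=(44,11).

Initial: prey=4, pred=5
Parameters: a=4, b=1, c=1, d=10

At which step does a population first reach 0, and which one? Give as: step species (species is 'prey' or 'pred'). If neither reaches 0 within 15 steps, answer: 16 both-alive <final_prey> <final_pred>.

Step 1: prey: 4+1-0=5; pred: 5+0-5=0
First extinction: pred at step 1

Answer: 1 pred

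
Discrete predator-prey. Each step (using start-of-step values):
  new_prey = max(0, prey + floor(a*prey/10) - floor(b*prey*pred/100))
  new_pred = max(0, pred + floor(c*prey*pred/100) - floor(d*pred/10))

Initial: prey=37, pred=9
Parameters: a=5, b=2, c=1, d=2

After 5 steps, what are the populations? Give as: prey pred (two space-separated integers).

Answer: 75 51

Derivation:
Step 1: prey: 37+18-6=49; pred: 9+3-1=11
Step 2: prey: 49+24-10=63; pred: 11+5-2=14
Step 3: prey: 63+31-17=77; pred: 14+8-2=20
Step 4: prey: 77+38-30=85; pred: 20+15-4=31
Step 5: prey: 85+42-52=75; pred: 31+26-6=51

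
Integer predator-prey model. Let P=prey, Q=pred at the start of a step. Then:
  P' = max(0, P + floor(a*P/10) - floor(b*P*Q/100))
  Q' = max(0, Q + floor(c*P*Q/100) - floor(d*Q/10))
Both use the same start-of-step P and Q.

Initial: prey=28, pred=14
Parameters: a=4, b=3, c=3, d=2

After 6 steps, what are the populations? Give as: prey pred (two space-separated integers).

Step 1: prey: 28+11-11=28; pred: 14+11-2=23
Step 2: prey: 28+11-19=20; pred: 23+19-4=38
Step 3: prey: 20+8-22=6; pred: 38+22-7=53
Step 4: prey: 6+2-9=0; pred: 53+9-10=52
Step 5: prey: 0+0-0=0; pred: 52+0-10=42
Step 6: prey: 0+0-0=0; pred: 42+0-8=34

Answer: 0 34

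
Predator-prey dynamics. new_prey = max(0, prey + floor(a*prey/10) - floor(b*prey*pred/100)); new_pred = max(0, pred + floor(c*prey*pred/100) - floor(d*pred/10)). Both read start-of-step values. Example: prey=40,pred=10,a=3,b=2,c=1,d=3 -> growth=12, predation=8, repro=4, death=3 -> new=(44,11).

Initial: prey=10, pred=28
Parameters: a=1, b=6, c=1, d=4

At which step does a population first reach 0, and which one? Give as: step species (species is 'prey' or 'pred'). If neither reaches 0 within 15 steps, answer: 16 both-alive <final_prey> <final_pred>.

Answer: 1 prey

Derivation:
Step 1: prey: 10+1-16=0; pred: 28+2-11=19
First extinction: prey at step 1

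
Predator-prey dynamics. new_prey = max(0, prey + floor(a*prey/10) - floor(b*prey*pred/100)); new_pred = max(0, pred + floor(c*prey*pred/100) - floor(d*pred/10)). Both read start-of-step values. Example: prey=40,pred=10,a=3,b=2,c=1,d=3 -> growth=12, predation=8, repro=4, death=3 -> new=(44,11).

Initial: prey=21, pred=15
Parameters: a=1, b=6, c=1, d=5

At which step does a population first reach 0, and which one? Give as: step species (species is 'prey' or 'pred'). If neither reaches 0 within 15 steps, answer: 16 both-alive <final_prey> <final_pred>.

Answer: 16 both-alive 2 1

Derivation:
Step 1: prey: 21+2-18=5; pred: 15+3-7=11
Step 2: prey: 5+0-3=2; pred: 11+0-5=6
Step 3: prey: 2+0-0=2; pred: 6+0-3=3
Step 4: prey: 2+0-0=2; pred: 3+0-1=2
Step 5: prey: 2+0-0=2; pred: 2+0-1=1
Step 6: prey: 2+0-0=2; pred: 1+0-0=1
Steps 7-15: state stable at prey=2, pred=1 (no change)
No extinction within 15 steps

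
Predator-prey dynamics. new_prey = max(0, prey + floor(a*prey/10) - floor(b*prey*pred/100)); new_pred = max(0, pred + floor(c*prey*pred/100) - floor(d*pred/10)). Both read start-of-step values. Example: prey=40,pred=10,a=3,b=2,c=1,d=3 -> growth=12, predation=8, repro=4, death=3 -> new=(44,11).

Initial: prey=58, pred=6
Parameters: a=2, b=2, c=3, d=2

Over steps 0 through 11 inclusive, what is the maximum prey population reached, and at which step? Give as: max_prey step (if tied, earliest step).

Answer: 63 1

Derivation:
Step 1: prey: 58+11-6=63; pred: 6+10-1=15
Step 2: prey: 63+12-18=57; pred: 15+28-3=40
Step 3: prey: 57+11-45=23; pred: 40+68-8=100
Step 4: prey: 23+4-46=0; pred: 100+69-20=149
Step 5: prey: 0+0-0=0; pred: 149+0-29=120
Step 6: prey: 0+0-0=0; pred: 120+0-24=96
Step 7: prey: 0+0-0=0; pred: 96+0-19=77
Step 8: prey: 0+0-0=0; pred: 77+0-15=62
Step 9: prey: 0+0-0=0; pred: 62+0-12=50
Step 10: prey: 0+0-0=0; pred: 50+0-10=40
Step 11: prey: 0+0-0=0; pred: 40+0-8=32
Max prey = 63 at step 1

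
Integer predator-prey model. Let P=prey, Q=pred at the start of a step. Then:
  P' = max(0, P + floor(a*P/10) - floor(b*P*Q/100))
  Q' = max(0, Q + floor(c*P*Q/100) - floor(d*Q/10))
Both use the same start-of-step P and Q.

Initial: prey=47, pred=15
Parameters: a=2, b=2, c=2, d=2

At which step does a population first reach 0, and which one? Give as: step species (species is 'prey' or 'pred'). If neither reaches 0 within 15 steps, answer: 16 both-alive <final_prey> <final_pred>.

Answer: 5 prey

Derivation:
Step 1: prey: 47+9-14=42; pred: 15+14-3=26
Step 2: prey: 42+8-21=29; pred: 26+21-5=42
Step 3: prey: 29+5-24=10; pred: 42+24-8=58
Step 4: prey: 10+2-11=1; pred: 58+11-11=58
Step 5: prey: 1+0-1=0; pred: 58+1-11=48
First extinction: prey at step 5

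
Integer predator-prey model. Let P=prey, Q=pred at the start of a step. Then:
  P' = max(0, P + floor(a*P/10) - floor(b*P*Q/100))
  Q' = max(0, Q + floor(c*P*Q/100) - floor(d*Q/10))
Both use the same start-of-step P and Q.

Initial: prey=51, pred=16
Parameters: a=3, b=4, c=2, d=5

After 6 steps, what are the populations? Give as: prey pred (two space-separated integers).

Answer: 1 3

Derivation:
Step 1: prey: 51+15-32=34; pred: 16+16-8=24
Step 2: prey: 34+10-32=12; pred: 24+16-12=28
Step 3: prey: 12+3-13=2; pred: 28+6-14=20
Step 4: prey: 2+0-1=1; pred: 20+0-10=10
Step 5: prey: 1+0-0=1; pred: 10+0-5=5
Step 6: prey: 1+0-0=1; pred: 5+0-2=3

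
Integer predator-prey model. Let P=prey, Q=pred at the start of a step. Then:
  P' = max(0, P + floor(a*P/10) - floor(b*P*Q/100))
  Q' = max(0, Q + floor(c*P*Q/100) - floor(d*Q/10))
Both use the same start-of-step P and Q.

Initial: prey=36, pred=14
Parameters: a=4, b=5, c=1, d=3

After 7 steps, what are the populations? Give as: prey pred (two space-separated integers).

Step 1: prey: 36+14-25=25; pred: 14+5-4=15
Step 2: prey: 25+10-18=17; pred: 15+3-4=14
Step 3: prey: 17+6-11=12; pred: 14+2-4=12
Step 4: prey: 12+4-7=9; pred: 12+1-3=10
Step 5: prey: 9+3-4=8; pred: 10+0-3=7
Step 6: prey: 8+3-2=9; pred: 7+0-2=5
Step 7: prey: 9+3-2=10; pred: 5+0-1=4

Answer: 10 4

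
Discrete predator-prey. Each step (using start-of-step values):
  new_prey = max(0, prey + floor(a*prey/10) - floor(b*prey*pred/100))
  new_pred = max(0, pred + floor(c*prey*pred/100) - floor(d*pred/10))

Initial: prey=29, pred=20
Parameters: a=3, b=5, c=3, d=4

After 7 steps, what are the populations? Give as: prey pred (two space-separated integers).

Step 1: prey: 29+8-29=8; pred: 20+17-8=29
Step 2: prey: 8+2-11=0; pred: 29+6-11=24
Step 3: prey: 0+0-0=0; pred: 24+0-9=15
Step 4: prey: 0+0-0=0; pred: 15+0-6=9
Step 5: prey: 0+0-0=0; pred: 9+0-3=6
Step 6: prey: 0+0-0=0; pred: 6+0-2=4
Step 7: prey: 0+0-0=0; pred: 4+0-1=3

Answer: 0 3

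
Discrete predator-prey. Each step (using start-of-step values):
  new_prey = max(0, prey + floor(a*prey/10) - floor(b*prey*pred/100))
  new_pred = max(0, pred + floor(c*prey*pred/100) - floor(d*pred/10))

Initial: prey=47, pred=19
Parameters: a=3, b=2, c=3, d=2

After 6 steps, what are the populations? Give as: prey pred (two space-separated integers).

Step 1: prey: 47+14-17=44; pred: 19+26-3=42
Step 2: prey: 44+13-36=21; pred: 42+55-8=89
Step 3: prey: 21+6-37=0; pred: 89+56-17=128
Step 4: prey: 0+0-0=0; pred: 128+0-25=103
Step 5: prey: 0+0-0=0; pred: 103+0-20=83
Step 6: prey: 0+0-0=0; pred: 83+0-16=67

Answer: 0 67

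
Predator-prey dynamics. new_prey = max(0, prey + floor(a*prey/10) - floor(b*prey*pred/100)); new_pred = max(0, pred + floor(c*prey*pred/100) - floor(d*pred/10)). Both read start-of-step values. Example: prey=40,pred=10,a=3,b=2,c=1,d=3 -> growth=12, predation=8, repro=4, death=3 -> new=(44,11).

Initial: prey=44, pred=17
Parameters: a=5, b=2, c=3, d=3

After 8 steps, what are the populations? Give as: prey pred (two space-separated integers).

Step 1: prey: 44+22-14=52; pred: 17+22-5=34
Step 2: prey: 52+26-35=43; pred: 34+53-10=77
Step 3: prey: 43+21-66=0; pred: 77+99-23=153
Step 4: prey: 0+0-0=0; pred: 153+0-45=108
Step 5: prey: 0+0-0=0; pred: 108+0-32=76
Step 6: prey: 0+0-0=0; pred: 76+0-22=54
Step 7: prey: 0+0-0=0; pred: 54+0-16=38
Step 8: prey: 0+0-0=0; pred: 38+0-11=27

Answer: 0 27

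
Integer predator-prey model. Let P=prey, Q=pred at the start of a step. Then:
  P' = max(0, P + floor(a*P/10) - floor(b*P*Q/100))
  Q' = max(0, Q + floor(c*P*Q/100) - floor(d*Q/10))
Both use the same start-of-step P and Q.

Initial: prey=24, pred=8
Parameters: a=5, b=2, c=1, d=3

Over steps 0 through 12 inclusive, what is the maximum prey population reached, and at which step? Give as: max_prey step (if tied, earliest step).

Step 1: prey: 24+12-3=33; pred: 8+1-2=7
Step 2: prey: 33+16-4=45; pred: 7+2-2=7
Step 3: prey: 45+22-6=61; pred: 7+3-2=8
Step 4: prey: 61+30-9=82; pred: 8+4-2=10
Step 5: prey: 82+41-16=107; pred: 10+8-3=15
Step 6: prey: 107+53-32=128; pred: 15+16-4=27
Step 7: prey: 128+64-69=123; pred: 27+34-8=53
Step 8: prey: 123+61-130=54; pred: 53+65-15=103
Step 9: prey: 54+27-111=0; pred: 103+55-30=128
Step 10: prey: 0+0-0=0; pred: 128+0-38=90
Step 11: prey: 0+0-0=0; pred: 90+0-27=63
Step 12: prey: 0+0-0=0; pred: 63+0-18=45
Max prey = 128 at step 6

Answer: 128 6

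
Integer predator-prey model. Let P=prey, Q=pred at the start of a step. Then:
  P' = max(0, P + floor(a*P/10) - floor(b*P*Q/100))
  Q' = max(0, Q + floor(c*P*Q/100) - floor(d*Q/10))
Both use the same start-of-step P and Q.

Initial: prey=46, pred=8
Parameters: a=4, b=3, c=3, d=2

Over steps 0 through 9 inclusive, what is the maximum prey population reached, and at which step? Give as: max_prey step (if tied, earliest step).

Step 1: prey: 46+18-11=53; pred: 8+11-1=18
Step 2: prey: 53+21-28=46; pred: 18+28-3=43
Step 3: prey: 46+18-59=5; pred: 43+59-8=94
Step 4: prey: 5+2-14=0; pred: 94+14-18=90
Step 5: prey: 0+0-0=0; pred: 90+0-18=72
Step 6: prey: 0+0-0=0; pred: 72+0-14=58
Step 7: prey: 0+0-0=0; pred: 58+0-11=47
Step 8: prey: 0+0-0=0; pred: 47+0-9=38
Step 9: prey: 0+0-0=0; pred: 38+0-7=31
Max prey = 53 at step 1

Answer: 53 1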